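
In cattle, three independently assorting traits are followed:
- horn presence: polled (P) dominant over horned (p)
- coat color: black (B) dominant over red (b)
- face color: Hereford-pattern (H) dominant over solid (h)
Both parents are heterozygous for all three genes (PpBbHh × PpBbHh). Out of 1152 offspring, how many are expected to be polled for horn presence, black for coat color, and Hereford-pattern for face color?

Trihybrid cross: PpBbHh × PpBbHh
Each trait segregates independently with a 3:1 phenotypic ratio, so each gene contributes 3/4 (dominant) or 1/4 (recessive).
Target: polled (horn presence), black (coat color), Hereford-pattern (face color)
Probability = product of independent per-trait probabilities
= 3/4 × 3/4 × 3/4 = 27/64
Expected count = 27/64 × 1152 = 486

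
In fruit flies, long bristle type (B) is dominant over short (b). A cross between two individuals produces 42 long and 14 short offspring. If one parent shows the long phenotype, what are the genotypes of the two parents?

Observed offspring: 42 long, 14 short
The observed ratio simplifies to 3:1. Short (bb) offspring appear, so each parent must contribute one b allele. The parent stated to show long carries B, so it is Bb. The other parent is then either Bb or bb: Bb × bb would give a 1:1 split, whereas Bb × Bb gives 3:1 — matching the data. So both parents are heterozygous (Bb × Bb).
Parent genotypes: Bb × Bb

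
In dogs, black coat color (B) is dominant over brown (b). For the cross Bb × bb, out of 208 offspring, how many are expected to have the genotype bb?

Punnett square for Bb × bb:
Offspring genotypes: 2 Bb, 2 bb
Total offspring: 4
Count with target: 2
Probability: 2/4 = 1/2
Expected count = 1/2 × 208 = 104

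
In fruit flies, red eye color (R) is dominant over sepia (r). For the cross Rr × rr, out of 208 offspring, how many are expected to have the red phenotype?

Punnett square for Rr × rr:
Offspring genotypes: 2 Rr, 2 rr
Total offspring: 4
Count with target: 2
Probability: 2/4 = 1/2
Expected count = 1/2 × 208 = 104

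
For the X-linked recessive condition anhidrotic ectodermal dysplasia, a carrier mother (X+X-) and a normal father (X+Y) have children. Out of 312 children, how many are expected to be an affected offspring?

Cross: X+X- × X+Y
Offspring: 1 X+X+, 1 X+Y, 1 X+X-, 1 X-Y
Probability of an affected offspring: 1/4
Expected count = 1/4 × 312 = 78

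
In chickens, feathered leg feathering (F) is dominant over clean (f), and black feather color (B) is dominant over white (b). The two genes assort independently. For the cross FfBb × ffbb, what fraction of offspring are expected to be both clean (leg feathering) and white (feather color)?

Dihybrid cross FfBb × ffbb — consider each gene separately:
leg feathering: Ff × ff → 2 Ff, 2 ff → 2 F_ : 2 ff (out of 4)
feather color: Bb × bb → 2 Bb, 2 bb → 2 B_ : 2 bb (out of 4)
Looking for: clean (ff) and white (bb)
P(clean) = 2/4, P(white) = 2/4
P(both) = 2/4 × 2/4 = 4/16 = 1/4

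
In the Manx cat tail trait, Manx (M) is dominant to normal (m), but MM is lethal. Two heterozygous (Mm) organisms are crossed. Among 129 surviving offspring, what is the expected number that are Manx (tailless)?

Cross: Mm × Mm
Punnett square offspring (before lethality): 1 MM, 2 Mm, 1 mm
The MM genotype is lethal (embryos die); surviving offspring: 2 Mm, 1 mm
Manx (tailless): 2 out of 3 → fraction 2/3
Expected count = 2/3 × 129 = 86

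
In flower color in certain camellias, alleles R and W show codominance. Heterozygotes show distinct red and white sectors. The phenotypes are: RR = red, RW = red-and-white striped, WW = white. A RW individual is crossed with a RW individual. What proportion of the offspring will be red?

Punnett square for RW × RW:
Offspring genotypes: 1 RR, 2 RW, 1 WW
Phenotype counts: 1 red, 2 red-and-white striped, 1 white
red: 1 out of 4
Probability: 1/4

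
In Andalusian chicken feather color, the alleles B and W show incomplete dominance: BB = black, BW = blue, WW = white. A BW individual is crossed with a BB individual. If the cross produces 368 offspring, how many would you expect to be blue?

Punnett square for BW × BB:
Offspring genotypes: 2 BB, 2 BW
Phenotype counts: 2 black, 2 blue
blue: 2 out of 4 → fraction 1/2
Expected count = 1/2 × 368 = 184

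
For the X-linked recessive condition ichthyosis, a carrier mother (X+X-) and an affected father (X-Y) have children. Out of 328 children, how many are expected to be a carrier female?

Cross: X+X- × X-Y
Offspring: 1 X+X-, 1 X+Y, 1 X-X-, 1 X-Y
Probability of a carrier female: 1/4
Expected count = 1/4 × 328 = 82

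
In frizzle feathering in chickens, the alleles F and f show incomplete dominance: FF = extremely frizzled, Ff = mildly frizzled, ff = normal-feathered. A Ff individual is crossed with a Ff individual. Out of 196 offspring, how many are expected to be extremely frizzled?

Punnett square for Ff × Ff:
Offspring genotypes: 1 FF, 2 Ff, 1 ff
Phenotype counts: 1 extremely frizzled, 2 mildly frizzled, 1 normal-feathered
extremely frizzled: 1 out of 4 → fraction 1/4
Expected count = 1/4 × 196 = 49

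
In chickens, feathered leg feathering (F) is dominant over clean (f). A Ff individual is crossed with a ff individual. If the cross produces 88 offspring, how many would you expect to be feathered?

Punnett square for Ff × ff:
Offspring genotypes: 2 Ff, 2 ff
feathered: 2, clean: 2
feathered: 2 out of 4 → fraction 1/2
Expected count = 1/2 × 88 = 44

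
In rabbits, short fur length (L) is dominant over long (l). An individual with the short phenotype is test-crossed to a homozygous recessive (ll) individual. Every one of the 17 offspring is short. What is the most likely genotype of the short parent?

Test cross: ? × ll
All offspring are short.
If the unknown parent were heterozygous (Ll), about half of 17 offspring would be long; none are. The unknown parent is most likely homozygous dominant (LL).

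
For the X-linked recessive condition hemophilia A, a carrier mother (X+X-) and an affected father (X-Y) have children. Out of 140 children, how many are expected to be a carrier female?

Cross: X+X- × X-Y
Offspring: 1 X+X-, 1 X+Y, 1 X-X-, 1 X-Y
Probability of a carrier female: 1/4
Expected count = 1/4 × 140 = 35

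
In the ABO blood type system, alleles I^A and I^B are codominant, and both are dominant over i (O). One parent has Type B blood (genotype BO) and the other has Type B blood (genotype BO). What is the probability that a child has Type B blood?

Cross: BO × BO
Possible offspring genotypes: 1 BB, 2 BO, 1 OO
Blood type counts: 3 Type B, 1 Type O
Probability of Type B: 3/4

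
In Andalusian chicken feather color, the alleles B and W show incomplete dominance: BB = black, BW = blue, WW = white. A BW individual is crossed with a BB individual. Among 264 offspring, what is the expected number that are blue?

Punnett square for BW × BB:
Offspring genotypes: 2 BB, 2 BW
Phenotype counts: 2 black, 2 blue
blue: 2 out of 4 → fraction 1/2
Expected count = 1/2 × 264 = 132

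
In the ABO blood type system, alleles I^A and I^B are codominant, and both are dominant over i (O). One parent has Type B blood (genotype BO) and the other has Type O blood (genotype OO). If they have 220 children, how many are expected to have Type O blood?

Cross: BO × OO
Possible offspring genotypes: 2 BO, 2 OO
Blood type counts: 2 Type B, 2 Type O
Probability of Type O: 2/4 = 1/2
Expected count = 1/2 × 220 = 110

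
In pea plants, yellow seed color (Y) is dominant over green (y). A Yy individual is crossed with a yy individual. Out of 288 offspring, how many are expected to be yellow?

Punnett square for Yy × yy:
Offspring genotypes: 2 Yy, 2 yy
yellow: 2, green: 2
yellow: 2 out of 4 → fraction 1/2
Expected count = 1/2 × 288 = 144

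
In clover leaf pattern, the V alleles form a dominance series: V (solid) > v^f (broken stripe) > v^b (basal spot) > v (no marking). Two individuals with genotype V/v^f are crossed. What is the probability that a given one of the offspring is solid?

Cross: V/v^f × V/v^f
Allele dominance: V > v^f > v^b > v
Offspring genotypes: 1 V/V, 2 V/v^f, 1 v^f/v^f
Phenotype counts: 3 solid, 1 broken stripe
solid: 3 out of 4
Probability: 3/4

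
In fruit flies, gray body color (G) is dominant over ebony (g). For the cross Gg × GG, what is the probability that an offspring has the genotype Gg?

Punnett square for Gg × GG:
Offspring genotypes: 2 GG, 2 Gg
Total offspring: 4
Count with target: 2
Probability: 2/4 = 1/2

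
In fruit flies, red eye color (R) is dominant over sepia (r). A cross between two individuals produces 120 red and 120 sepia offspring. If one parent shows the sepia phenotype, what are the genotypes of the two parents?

Observed offspring: 120 red, 120 sepia
The observed ratio simplifies to 1:1. One parent shows sepia, so its genotype must be rr. A 1:1 offspring split requires the other parent to be heterozygous (Rr).
Parent genotypes: rr × Rr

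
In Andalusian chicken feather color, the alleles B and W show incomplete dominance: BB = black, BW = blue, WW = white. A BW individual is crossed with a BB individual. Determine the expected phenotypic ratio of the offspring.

Punnett square for BW × BB:
Offspring genotypes: 2 BB, 2 BW
Phenotype counts: 2 black, 2 blue
Ratio: 1 black : 1 blue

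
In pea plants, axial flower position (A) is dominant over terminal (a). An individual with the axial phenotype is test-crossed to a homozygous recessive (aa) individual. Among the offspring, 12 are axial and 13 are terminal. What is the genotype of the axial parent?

Test cross: ? × aa
Offspring: 12 axial, 13 terminal — approximately 1:1.
A 1:1 ratio in a test cross indicates the unknown parent is heterozygous (Aa).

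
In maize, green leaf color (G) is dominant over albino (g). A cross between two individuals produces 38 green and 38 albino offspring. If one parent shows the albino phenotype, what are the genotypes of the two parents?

Observed offspring: 38 green, 38 albino
The observed ratio simplifies to 1:1. One parent shows albino, so its genotype must be gg. A 1:1 offspring split requires the other parent to be heterozygous (Gg).
Parent genotypes: gg × Gg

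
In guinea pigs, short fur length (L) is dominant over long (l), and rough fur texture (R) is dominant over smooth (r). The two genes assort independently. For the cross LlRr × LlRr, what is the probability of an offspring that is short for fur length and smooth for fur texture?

Dihybrid cross LlRr × LlRr — consider each gene separately:
fur length: Ll × Ll → 1 LL, 2 Ll, 1 ll → 3 L_ : 1 ll (out of 4)
fur texture: Rr × Rr → 1 RR, 2 Rr, 1 rr → 3 R_ : 1 rr (out of 4)
Looking for: short (L_) and smooth (rr)
P(short) = 3/4, P(smooth) = 1/4
P(both) = 3/4 × 1/4 = 3/16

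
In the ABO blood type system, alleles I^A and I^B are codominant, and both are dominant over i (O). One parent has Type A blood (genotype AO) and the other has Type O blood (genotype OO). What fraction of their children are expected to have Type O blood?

Cross: AO × OO
Possible offspring genotypes: 2 AO, 2 OO
Blood type counts: 2 Type A, 2 Type O
Probability of Type O: 2/4 = 1/2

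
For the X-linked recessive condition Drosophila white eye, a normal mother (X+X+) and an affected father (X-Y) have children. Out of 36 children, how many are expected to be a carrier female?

Cross: X+X+ × X-Y
Offspring: 2 X+X-, 2 X+Y
Probability of a carrier female: 2/4 = 1/2
Expected count = 1/2 × 36 = 18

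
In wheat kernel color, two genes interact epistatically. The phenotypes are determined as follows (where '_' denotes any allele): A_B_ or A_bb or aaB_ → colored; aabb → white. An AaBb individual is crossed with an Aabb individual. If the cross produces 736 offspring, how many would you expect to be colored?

Cross: AaBb × Aabb — consider each gene separately:
A gene: Aa × Aa → 1 AA, 2 Aa, 1 aa → 3 A_ : 1 aa (out of 4)
B gene: Bb × bb → 2 Bb, 2 bb → 2 B_ : 2 bb (out of 4)
Genotype classes (out of 4 × 4 = 16): A_B_ = 3×2 = 6; A_bb = 3×2 = 6; aaB_ = 1×2 = 2; aabb = 1×2 = 2
Apply the phenotype rules: A_B_ (6) + A_bb (6) + aaB_ (2) → colored; aabb (2) → white
Phenotype counts (out of 16): 14 colored, 2 white
colored: 14 out of 16 → fraction 7/8
Expected count = 7/8 × 736 = 644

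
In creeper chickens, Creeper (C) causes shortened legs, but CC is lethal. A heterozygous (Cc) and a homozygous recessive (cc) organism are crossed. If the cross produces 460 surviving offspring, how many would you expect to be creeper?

Cross: Cc × cc
Punnett square offspring (before lethality): 2 Cc, 2 cc
No CC offspring are produced in this cross.
creeper: 2 out of 4 → fraction 1/2
Expected count = 1/2 × 460 = 230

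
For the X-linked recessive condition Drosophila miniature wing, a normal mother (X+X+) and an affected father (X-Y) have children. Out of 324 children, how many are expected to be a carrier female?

Cross: X+X+ × X-Y
Offspring: 2 X+X-, 2 X+Y
Probability of a carrier female: 2/4 = 1/2
Expected count = 1/2 × 324 = 162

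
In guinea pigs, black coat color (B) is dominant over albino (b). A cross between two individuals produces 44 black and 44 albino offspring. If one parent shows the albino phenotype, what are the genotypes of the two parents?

Observed offspring: 44 black, 44 albino
The observed ratio simplifies to 1:1. One parent shows albino, so its genotype must be bb. A 1:1 offspring split requires the other parent to be heterozygous (Bb).
Parent genotypes: bb × Bb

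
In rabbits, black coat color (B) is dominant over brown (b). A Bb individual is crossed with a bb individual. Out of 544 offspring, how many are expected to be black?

Punnett square for Bb × bb:
Offspring genotypes: 2 Bb, 2 bb
black: 2, brown: 2
black: 2 out of 4 → fraction 1/2
Expected count = 1/2 × 544 = 272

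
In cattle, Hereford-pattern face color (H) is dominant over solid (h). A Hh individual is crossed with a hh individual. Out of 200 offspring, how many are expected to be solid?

Punnett square for Hh × hh:
Offspring genotypes: 2 Hh, 2 hh
Hereford-pattern: 2, solid: 2
solid: 2 out of 4 → fraction 1/2
Expected count = 1/2 × 200 = 100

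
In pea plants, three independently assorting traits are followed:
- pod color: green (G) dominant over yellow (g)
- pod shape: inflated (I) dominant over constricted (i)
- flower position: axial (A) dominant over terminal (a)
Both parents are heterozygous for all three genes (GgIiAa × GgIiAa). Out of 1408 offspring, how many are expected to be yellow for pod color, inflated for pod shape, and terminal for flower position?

Trihybrid cross: GgIiAa × GgIiAa
Each trait segregates independently with a 3:1 phenotypic ratio, so each gene contributes 3/4 (dominant) or 1/4 (recessive).
Target: yellow (pod color), inflated (pod shape), terminal (flower position)
Probability = product of independent per-trait probabilities
= 1/4 × 3/4 × 1/4 = 3/64
Expected count = 3/64 × 1408 = 66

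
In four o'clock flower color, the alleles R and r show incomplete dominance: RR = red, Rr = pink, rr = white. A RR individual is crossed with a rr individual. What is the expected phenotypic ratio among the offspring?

Punnett square for RR × rr:
Offspring genotypes: 4 Rr
Phenotype counts: 4 pink
Ratio: all pink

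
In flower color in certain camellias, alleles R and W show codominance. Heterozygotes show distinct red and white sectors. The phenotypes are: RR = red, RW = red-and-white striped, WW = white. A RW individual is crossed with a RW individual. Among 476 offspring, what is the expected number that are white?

Punnett square for RW × RW:
Offspring genotypes: 1 RR, 2 RW, 1 WW
Phenotype counts: 1 red, 2 red-and-white striped, 1 white
white: 1 out of 4 → fraction 1/4
Expected count = 1/4 × 476 = 119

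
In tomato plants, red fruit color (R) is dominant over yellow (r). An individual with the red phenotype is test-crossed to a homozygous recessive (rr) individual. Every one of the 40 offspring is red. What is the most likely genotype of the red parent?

Test cross: ? × rr
All offspring are red.
If the unknown parent were heterozygous (Rr), about half of 40 offspring would be yellow; none are. The unknown parent is most likely homozygous dominant (RR).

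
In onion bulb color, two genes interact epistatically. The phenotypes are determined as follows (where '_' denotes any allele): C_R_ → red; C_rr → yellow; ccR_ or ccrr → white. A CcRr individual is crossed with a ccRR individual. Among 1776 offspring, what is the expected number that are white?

Cross: CcRr × ccRR — consider each gene separately:
C gene: Cc × cc → 2 Cc, 2 cc → 2 C_ : 2 cc (out of 4)
R gene: Rr × RR → 2 RR, 2 Rr → 4 R_ (out of 4)
Genotype classes (out of 4 × 4 = 16): C_R_ = 2×4 = 8; ccR_ = 2×4 = 8
Apply the phenotype rules: C_R_ (8) → red; ccR_ (8) → white
Phenotype counts (out of 16): 8 red, 8 white
white: 8 out of 16 → fraction 1/2
Expected count = 1/2 × 1776 = 888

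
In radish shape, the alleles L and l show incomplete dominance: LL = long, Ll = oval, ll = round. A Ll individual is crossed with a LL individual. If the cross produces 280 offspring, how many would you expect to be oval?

Punnett square for Ll × LL:
Offspring genotypes: 2 LL, 2 Ll
Phenotype counts: 2 long, 2 oval
oval: 2 out of 4 → fraction 1/2
Expected count = 1/2 × 280 = 140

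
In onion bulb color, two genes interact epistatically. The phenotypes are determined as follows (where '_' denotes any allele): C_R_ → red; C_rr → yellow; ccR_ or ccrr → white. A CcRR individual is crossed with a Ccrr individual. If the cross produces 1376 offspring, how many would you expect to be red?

Cross: CcRR × Ccrr — consider each gene separately:
C gene: Cc × Cc → 1 CC, 2 Cc, 1 cc → 3 C_ : 1 cc (out of 4)
R gene: RR × rr → 4 Rr → 4 R_ (out of 4)
Genotype classes (out of 4 × 4 = 16): C_R_ = 3×4 = 12; ccR_ = 1×4 = 4
Apply the phenotype rules: C_R_ (12) → red; ccR_ (4) → white
Phenotype counts (out of 16): 12 red, 4 white
red: 12 out of 16 → fraction 3/4
Expected count = 3/4 × 1376 = 1032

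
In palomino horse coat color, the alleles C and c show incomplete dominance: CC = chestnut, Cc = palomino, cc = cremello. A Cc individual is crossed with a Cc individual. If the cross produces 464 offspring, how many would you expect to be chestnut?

Punnett square for Cc × Cc:
Offspring genotypes: 1 CC, 2 Cc, 1 cc
Phenotype counts: 1 chestnut, 2 palomino, 1 cremello
chestnut: 1 out of 4 → fraction 1/4
Expected count = 1/4 × 464 = 116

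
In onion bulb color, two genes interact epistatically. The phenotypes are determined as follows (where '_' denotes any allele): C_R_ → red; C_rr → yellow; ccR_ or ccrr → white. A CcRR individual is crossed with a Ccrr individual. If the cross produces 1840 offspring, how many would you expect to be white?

Cross: CcRR × Ccrr — consider each gene separately:
C gene: Cc × Cc → 1 CC, 2 Cc, 1 cc → 3 C_ : 1 cc (out of 4)
R gene: RR × rr → 4 Rr → 4 R_ (out of 4)
Genotype classes (out of 4 × 4 = 16): C_R_ = 3×4 = 12; ccR_ = 1×4 = 4
Apply the phenotype rules: C_R_ (12) → red; ccR_ (4) → white
Phenotype counts (out of 16): 12 red, 4 white
white: 4 out of 16 → fraction 1/4
Expected count = 1/4 × 1840 = 460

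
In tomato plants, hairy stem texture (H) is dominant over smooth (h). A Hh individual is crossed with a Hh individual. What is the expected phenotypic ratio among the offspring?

Punnett square for Hh × Hh:
Offspring genotypes: 1 HH, 2 Hh, 1 hh
hairy: 3, smooth: 1
Ratio: 3:1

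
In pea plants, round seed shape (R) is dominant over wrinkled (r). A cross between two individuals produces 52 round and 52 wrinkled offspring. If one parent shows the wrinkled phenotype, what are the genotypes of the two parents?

Observed offspring: 52 round, 52 wrinkled
The observed ratio simplifies to 1:1. One parent shows wrinkled, so its genotype must be rr. A 1:1 offspring split requires the other parent to be heterozygous (Rr).
Parent genotypes: rr × Rr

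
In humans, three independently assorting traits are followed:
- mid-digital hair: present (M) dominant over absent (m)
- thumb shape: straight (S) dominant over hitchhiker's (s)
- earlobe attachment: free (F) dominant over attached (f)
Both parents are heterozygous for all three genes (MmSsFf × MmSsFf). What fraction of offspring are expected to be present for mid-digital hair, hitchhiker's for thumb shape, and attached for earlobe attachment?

Trihybrid cross: MmSsFf × MmSsFf
Each trait segregates independently with a 3:1 phenotypic ratio, so each gene contributes 3/4 (dominant) or 1/4 (recessive).
Target: present (mid-digital hair), hitchhiker's (thumb shape), attached (earlobe attachment)
Probability = product of independent per-trait probabilities
= 3/4 × 1/4 × 1/4 = 3/64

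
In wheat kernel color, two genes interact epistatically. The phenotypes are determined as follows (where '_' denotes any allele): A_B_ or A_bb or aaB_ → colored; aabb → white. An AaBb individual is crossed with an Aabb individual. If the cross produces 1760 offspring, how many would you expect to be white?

Cross: AaBb × Aabb — consider each gene separately:
A gene: Aa × Aa → 1 AA, 2 Aa, 1 aa → 3 A_ : 1 aa (out of 4)
B gene: Bb × bb → 2 Bb, 2 bb → 2 B_ : 2 bb (out of 4)
Genotype classes (out of 4 × 4 = 16): A_B_ = 3×2 = 6; A_bb = 3×2 = 6; aaB_ = 1×2 = 2; aabb = 1×2 = 2
Apply the phenotype rules: A_B_ (6) + A_bb (6) + aaB_ (2) → colored; aabb (2) → white
Phenotype counts (out of 16): 14 colored, 2 white
white: 2 out of 16 → fraction 1/8
Expected count = 1/8 × 1760 = 220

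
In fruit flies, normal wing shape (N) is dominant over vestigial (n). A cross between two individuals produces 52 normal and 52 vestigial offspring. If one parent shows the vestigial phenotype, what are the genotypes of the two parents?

Observed offspring: 52 normal, 52 vestigial
The observed ratio simplifies to 1:1. One parent shows vestigial, so its genotype must be nn. A 1:1 offspring split requires the other parent to be heterozygous (Nn).
Parent genotypes: nn × Nn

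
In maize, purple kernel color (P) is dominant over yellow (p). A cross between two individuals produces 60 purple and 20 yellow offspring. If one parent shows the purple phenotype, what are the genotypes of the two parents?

Observed offspring: 60 purple, 20 yellow
The observed ratio simplifies to 3:1. Yellow (pp) offspring appear, so each parent must contribute one p allele. The parent stated to show purple carries P, so it is Pp. The other parent is then either Pp or pp: Pp × pp would give a 1:1 split, whereas Pp × Pp gives 3:1 — matching the data. So both parents are heterozygous (Pp × Pp).
Parent genotypes: Pp × Pp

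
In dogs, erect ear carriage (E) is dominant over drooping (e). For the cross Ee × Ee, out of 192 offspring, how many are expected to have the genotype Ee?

Punnett square for Ee × Ee:
Offspring genotypes: 1 EE, 2 Ee, 1 ee
Total offspring: 4
Count with target: 2
Probability: 2/4 = 1/2
Expected count = 1/2 × 192 = 96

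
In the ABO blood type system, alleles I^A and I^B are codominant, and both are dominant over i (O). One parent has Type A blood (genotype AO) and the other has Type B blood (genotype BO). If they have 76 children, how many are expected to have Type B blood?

Cross: AO × BO
Possible offspring genotypes: 1 AB, 1 AO, 1 BO, 1 OO
Blood type counts: 1 Type AB, 1 Type A, 1 Type B, 1 Type O
Probability of Type B: 1/4
Expected count = 1/4 × 76 = 19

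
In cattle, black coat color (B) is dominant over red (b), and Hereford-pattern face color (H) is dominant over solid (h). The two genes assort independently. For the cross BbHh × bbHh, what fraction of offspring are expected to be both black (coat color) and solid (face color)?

Dihybrid cross BbHh × bbHh — consider each gene separately:
coat color: Bb × bb → 2 Bb, 2 bb → 2 B_ : 2 bb (out of 4)
face color: Hh × Hh → 1 HH, 2 Hh, 1 hh → 3 H_ : 1 hh (out of 4)
Looking for: black (B_) and solid (hh)
P(black) = 2/4, P(solid) = 1/4
P(both) = 2/4 × 1/4 = 2/16 = 1/8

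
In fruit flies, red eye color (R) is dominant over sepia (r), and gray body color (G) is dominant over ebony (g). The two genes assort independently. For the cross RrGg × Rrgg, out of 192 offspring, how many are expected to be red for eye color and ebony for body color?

Dihybrid cross RrGg × Rrgg — consider each gene separately:
eye color: Rr × Rr → 1 RR, 2 Rr, 1 rr → 3 R_ : 1 rr (out of 4)
body color: Gg × gg → 2 Gg, 2 gg → 2 G_ : 2 gg (out of 4)
Looking for: red (R_) and ebony (gg)
P(red) = 3/4, P(ebony) = 2/4
P(both) = 3/4 × 2/4 = 6/16 = 3/8
Expected count = 3/8 × 192 = 72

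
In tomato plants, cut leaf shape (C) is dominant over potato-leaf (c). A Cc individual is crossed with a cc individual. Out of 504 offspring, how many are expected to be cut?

Punnett square for Cc × cc:
Offspring genotypes: 2 Cc, 2 cc
cut: 2, potato-leaf: 2
cut: 2 out of 4 → fraction 1/2
Expected count = 1/2 × 504 = 252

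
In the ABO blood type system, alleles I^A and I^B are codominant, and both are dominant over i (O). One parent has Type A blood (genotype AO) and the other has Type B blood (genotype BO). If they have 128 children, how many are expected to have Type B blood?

Cross: AO × BO
Possible offspring genotypes: 1 AB, 1 AO, 1 BO, 1 OO
Blood type counts: 1 Type AB, 1 Type A, 1 Type B, 1 Type O
Probability of Type B: 1/4
Expected count = 1/4 × 128 = 32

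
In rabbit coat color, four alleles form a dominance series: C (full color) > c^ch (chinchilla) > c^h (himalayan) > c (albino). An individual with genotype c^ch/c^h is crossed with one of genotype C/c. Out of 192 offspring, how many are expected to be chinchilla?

Cross: c^ch/c^h × C/c
Allele dominance: C > c^ch > c^h > c
Offspring genotypes: 1 C/c^ch, 1 c^ch/c, 1 C/c^h, 1 c^h/c
Phenotype counts: 2 full color, 1 chinchilla, 1 himalayan
chinchilla: 1 out of 4 → fraction 1/4
Expected count = 1/4 × 192 = 48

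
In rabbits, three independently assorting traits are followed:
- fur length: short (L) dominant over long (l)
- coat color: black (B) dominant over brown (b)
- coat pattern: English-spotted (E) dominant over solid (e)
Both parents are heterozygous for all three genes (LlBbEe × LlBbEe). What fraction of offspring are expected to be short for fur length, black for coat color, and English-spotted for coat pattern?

Trihybrid cross: LlBbEe × LlBbEe
Each trait segregates independently with a 3:1 phenotypic ratio, so each gene contributes 3/4 (dominant) or 1/4 (recessive).
Target: short (fur length), black (coat color), English-spotted (coat pattern)
Probability = product of independent per-trait probabilities
= 3/4 × 3/4 × 3/4 = 27/64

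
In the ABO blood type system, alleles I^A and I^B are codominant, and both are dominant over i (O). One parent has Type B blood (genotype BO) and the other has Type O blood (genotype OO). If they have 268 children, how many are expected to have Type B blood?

Cross: BO × OO
Possible offspring genotypes: 2 BO, 2 OO
Blood type counts: 2 Type B, 2 Type O
Probability of Type B: 2/4 = 1/2
Expected count = 1/2 × 268 = 134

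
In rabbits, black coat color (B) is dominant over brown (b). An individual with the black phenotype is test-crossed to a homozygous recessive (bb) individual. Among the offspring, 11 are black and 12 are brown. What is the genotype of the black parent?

Test cross: ? × bb
Offspring: 11 black, 12 brown — approximately 1:1.
A 1:1 ratio in a test cross indicates the unknown parent is heterozygous (Bb).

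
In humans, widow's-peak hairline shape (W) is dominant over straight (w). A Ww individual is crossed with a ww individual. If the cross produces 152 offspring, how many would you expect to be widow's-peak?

Punnett square for Ww × ww:
Offspring genotypes: 2 Ww, 2 ww
widow's-peak: 2, straight: 2
widow's-peak: 2 out of 4 → fraction 1/2
Expected count = 1/2 × 152 = 76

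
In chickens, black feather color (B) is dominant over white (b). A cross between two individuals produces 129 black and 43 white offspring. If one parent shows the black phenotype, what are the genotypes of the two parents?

Observed offspring: 129 black, 43 white
The observed ratio simplifies to 3:1. White (bb) offspring appear, so each parent must contribute one b allele. The parent stated to show black carries B, so it is Bb. The other parent is then either Bb or bb: Bb × bb would give a 1:1 split, whereas Bb × Bb gives 3:1 — matching the data. So both parents are heterozygous (Bb × Bb).
Parent genotypes: Bb × Bb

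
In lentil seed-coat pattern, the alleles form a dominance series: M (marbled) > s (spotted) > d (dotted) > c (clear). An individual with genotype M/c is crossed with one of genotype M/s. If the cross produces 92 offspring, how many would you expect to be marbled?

Cross: M/c × M/s
Allele dominance: M > s > d > c
Offspring genotypes: 1 M/M, 1 M/s, 1 M/c, 1 s/c
Phenotype counts: 3 marbled, 1 spotted
marbled: 3 out of 4 → fraction 3/4
Expected count = 3/4 × 92 = 69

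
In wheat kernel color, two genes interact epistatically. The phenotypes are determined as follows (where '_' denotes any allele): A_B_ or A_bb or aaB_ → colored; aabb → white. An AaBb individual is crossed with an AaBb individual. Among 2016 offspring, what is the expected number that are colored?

Cross: AaBb × AaBb — consider each gene separately:
A gene: Aa × Aa → 1 AA, 2 Aa, 1 aa → 3 A_ : 1 aa (out of 4)
B gene: Bb × Bb → 1 BB, 2 Bb, 1 bb → 3 B_ : 1 bb (out of 4)
Genotype classes (out of 4 × 4 = 16): A_B_ = 3×3 = 9; A_bb = 3×1 = 3; aaB_ = 1×3 = 3; aabb = 1×1 = 1
Apply the phenotype rules: A_B_ (9) + A_bb (3) + aaB_ (3) → colored; aabb (1) → white
Phenotype counts (out of 16): 15 colored, 1 white
colored: 15 out of 16 → fraction 15/16
Expected count = 15/16 × 2016 = 1890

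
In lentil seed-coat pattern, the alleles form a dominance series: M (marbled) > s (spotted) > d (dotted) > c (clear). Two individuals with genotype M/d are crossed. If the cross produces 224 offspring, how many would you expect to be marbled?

Cross: M/d × M/d
Allele dominance: M > s > d > c
Offspring genotypes: 1 M/M, 2 M/d, 1 d/d
Phenotype counts: 3 marbled, 1 dotted
marbled: 3 out of 4 → fraction 3/4
Expected count = 3/4 × 224 = 168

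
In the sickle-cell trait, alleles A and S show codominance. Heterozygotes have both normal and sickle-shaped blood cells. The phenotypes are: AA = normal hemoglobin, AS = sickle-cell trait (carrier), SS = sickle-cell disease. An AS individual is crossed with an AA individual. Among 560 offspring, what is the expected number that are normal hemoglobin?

Punnett square for AS × AA:
Offspring genotypes: 2 AA, 2 AS
Phenotype counts: 2 normal hemoglobin, 2 sickle-cell trait (carrier)
normal hemoglobin: 2 out of 4 → fraction 1/2
Expected count = 1/2 × 560 = 280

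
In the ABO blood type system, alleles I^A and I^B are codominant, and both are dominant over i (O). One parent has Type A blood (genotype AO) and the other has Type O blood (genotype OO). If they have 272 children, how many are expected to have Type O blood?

Cross: AO × OO
Possible offspring genotypes: 2 AO, 2 OO
Blood type counts: 2 Type A, 2 Type O
Probability of Type O: 2/4 = 1/2
Expected count = 1/2 × 272 = 136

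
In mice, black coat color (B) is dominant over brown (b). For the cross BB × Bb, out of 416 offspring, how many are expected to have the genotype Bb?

Punnett square for BB × Bb:
Offspring genotypes: 2 BB, 2 Bb
Total offspring: 4
Count with target: 2
Probability: 2/4 = 1/2
Expected count = 1/2 × 416 = 208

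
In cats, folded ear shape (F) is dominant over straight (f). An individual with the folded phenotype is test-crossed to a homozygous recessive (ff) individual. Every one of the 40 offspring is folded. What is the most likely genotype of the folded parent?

Test cross: ? × ff
All offspring are folded.
If the unknown parent were heterozygous (Ff), about half of 40 offspring would be straight; none are. The unknown parent is most likely homozygous dominant (FF).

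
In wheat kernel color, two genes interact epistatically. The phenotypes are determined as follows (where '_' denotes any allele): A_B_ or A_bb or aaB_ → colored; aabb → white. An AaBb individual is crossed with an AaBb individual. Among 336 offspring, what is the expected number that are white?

Cross: AaBb × AaBb — consider each gene separately:
A gene: Aa × Aa → 1 AA, 2 Aa, 1 aa → 3 A_ : 1 aa (out of 4)
B gene: Bb × Bb → 1 BB, 2 Bb, 1 bb → 3 B_ : 1 bb (out of 4)
Genotype classes (out of 4 × 4 = 16): A_B_ = 3×3 = 9; A_bb = 3×1 = 3; aaB_ = 1×3 = 3; aabb = 1×1 = 1
Apply the phenotype rules: A_B_ (9) + A_bb (3) + aaB_ (3) → colored; aabb (1) → white
Phenotype counts (out of 16): 15 colored, 1 white
white: 1 out of 16 → fraction 1/16
Expected count = 1/16 × 336 = 21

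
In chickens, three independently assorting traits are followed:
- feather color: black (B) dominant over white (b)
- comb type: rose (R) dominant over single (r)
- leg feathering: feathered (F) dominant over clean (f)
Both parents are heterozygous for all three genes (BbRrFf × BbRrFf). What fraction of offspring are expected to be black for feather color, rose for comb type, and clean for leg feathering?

Trihybrid cross: BbRrFf × BbRrFf
Each trait segregates independently with a 3:1 phenotypic ratio, so each gene contributes 3/4 (dominant) or 1/4 (recessive).
Target: black (feather color), rose (comb type), clean (leg feathering)
Probability = product of independent per-trait probabilities
= 3/4 × 3/4 × 1/4 = 9/64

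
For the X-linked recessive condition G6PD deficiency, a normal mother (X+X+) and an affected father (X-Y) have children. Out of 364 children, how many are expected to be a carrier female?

Cross: X+X+ × X-Y
Offspring: 2 X+X-, 2 X+Y
Probability of a carrier female: 2/4 = 1/2
Expected count = 1/2 × 364 = 182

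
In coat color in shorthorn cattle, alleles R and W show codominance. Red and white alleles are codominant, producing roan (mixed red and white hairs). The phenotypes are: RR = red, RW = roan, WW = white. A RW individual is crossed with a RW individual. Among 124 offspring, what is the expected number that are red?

Punnett square for RW × RW:
Offspring genotypes: 1 RR, 2 RW, 1 WW
Phenotype counts: 1 red, 2 roan, 1 white
red: 1 out of 4 → fraction 1/4
Expected count = 1/4 × 124 = 31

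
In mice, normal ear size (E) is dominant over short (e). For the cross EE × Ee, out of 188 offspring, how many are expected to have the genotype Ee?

Punnett square for EE × Ee:
Offspring genotypes: 2 EE, 2 Ee
Total offspring: 4
Count with target: 2
Probability: 2/4 = 1/2
Expected count = 1/2 × 188 = 94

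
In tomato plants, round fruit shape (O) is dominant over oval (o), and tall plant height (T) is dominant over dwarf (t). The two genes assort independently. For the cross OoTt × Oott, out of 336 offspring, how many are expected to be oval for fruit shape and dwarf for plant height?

Dihybrid cross OoTt × Oott — consider each gene separately:
fruit shape: Oo × Oo → 1 OO, 2 Oo, 1 oo → 3 O_ : 1 oo (out of 4)
plant height: Tt × tt → 2 Tt, 2 tt → 2 T_ : 2 tt (out of 4)
Looking for: oval (oo) and dwarf (tt)
P(oval) = 1/4, P(dwarf) = 2/4
P(both) = 1/4 × 2/4 = 2/16 = 1/8
Expected count = 1/8 × 336 = 42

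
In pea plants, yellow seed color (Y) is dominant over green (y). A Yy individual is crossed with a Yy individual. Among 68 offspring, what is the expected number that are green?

Punnett square for Yy × Yy:
Offspring genotypes: 1 YY, 2 Yy, 1 yy
yellow: 3, green: 1
green: 1 out of 4 → fraction 1/4
Expected count = 1/4 × 68 = 17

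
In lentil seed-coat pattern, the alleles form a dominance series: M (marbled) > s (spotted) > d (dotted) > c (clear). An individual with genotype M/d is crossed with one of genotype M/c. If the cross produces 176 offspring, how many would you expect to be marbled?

Cross: M/d × M/c
Allele dominance: M > s > d > c
Offspring genotypes: 1 M/M, 1 M/c, 1 M/d, 1 d/c
Phenotype counts: 3 marbled, 1 dotted
marbled: 3 out of 4 → fraction 3/4
Expected count = 3/4 × 176 = 132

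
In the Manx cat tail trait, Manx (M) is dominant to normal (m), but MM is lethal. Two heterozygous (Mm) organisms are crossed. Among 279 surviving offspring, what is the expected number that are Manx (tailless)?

Cross: Mm × Mm
Punnett square offspring (before lethality): 1 MM, 2 Mm, 1 mm
The MM genotype is lethal (embryos die); surviving offspring: 2 Mm, 1 mm
Manx (tailless): 2 out of 3 → fraction 2/3
Expected count = 2/3 × 279 = 186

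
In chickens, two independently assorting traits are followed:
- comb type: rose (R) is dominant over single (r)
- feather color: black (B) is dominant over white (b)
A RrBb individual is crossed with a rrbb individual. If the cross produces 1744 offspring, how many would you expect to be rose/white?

Dihybrid cross RrBb × rrbb — consider each gene separately:
comb type: Rr × rr → 2 Rr, 2 rr → 2 R_ : 2 rr (out of 4)
feather color: Bb × bb → 2 Bb, 2 bb → 2 B_ : 2 bb (out of 4)
Combine (counts out of 4 × 4 = 16): rose/black (R_B_) = 2×2 = 4; rose/white (R_bb) = 2×2 = 4; single/black (rrB_) = 2×2 = 4; single/white (rrbb) = 2×2 = 4
Phenotype counts (out of 16): 4 rose/black, 4 rose/white, 4 single/black, 4 single/white
rose/white: 4 out of 16 → fraction 1/4
Expected count = 1/4 × 1744 = 436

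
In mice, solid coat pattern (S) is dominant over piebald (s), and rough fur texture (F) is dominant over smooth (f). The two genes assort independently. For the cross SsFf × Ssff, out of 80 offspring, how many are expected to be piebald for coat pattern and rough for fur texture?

Dihybrid cross SsFf × Ssff — consider each gene separately:
coat pattern: Ss × Ss → 1 SS, 2 Ss, 1 ss → 3 S_ : 1 ss (out of 4)
fur texture: Ff × ff → 2 Ff, 2 ff → 2 F_ : 2 ff (out of 4)
Looking for: piebald (ss) and rough (F_)
P(piebald) = 1/4, P(rough) = 2/4
P(both) = 1/4 × 2/4 = 2/16 = 1/8
Expected count = 1/8 × 80 = 10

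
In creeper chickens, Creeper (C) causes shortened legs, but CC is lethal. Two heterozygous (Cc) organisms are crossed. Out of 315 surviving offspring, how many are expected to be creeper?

Cross: Cc × Cc
Punnett square offspring (before lethality): 1 CC, 2 Cc, 1 cc
The CC genotype is lethal (embryos die); surviving offspring: 2 Cc, 1 cc
creeper: 2 out of 3 → fraction 2/3
Expected count = 2/3 × 315 = 210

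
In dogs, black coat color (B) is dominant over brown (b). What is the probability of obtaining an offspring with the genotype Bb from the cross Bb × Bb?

Punnett square for Bb × Bb:
Offspring genotypes: 1 BB, 2 Bb, 1 bb
Total offspring: 4
Count with target: 2
Probability: 2/4 = 1/2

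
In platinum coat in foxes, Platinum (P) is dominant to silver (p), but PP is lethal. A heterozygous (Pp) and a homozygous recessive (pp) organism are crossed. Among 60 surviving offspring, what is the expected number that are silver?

Cross: Pp × pp
Punnett square offspring (before lethality): 2 Pp, 2 pp
No PP offspring are produced in this cross.
silver: 2 out of 4 → fraction 1/2
Expected count = 1/2 × 60 = 30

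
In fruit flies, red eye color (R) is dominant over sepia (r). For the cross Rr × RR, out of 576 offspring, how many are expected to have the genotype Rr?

Punnett square for Rr × RR:
Offspring genotypes: 2 RR, 2 Rr
Total offspring: 4
Count with target: 2
Probability: 2/4 = 1/2
Expected count = 1/2 × 576 = 288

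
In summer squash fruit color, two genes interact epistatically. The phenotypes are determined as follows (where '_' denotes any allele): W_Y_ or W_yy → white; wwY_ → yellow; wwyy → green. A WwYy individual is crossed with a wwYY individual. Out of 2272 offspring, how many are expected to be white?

Cross: WwYy × wwYY — consider each gene separately:
W gene: Ww × ww → 2 Ww, 2 ww → 2 W_ : 2 ww (out of 4)
Y gene: Yy × YY → 2 YY, 2 Yy → 4 Y_ (out of 4)
Genotype classes (out of 4 × 4 = 16): W_Y_ = 2×4 = 8; wwY_ = 2×4 = 8
Apply the phenotype rules: W_Y_ (8) → white; wwY_ (8) → yellow
Phenotype counts (out of 16): 8 white, 8 yellow
white: 8 out of 16 → fraction 1/2
Expected count = 1/2 × 2272 = 1136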